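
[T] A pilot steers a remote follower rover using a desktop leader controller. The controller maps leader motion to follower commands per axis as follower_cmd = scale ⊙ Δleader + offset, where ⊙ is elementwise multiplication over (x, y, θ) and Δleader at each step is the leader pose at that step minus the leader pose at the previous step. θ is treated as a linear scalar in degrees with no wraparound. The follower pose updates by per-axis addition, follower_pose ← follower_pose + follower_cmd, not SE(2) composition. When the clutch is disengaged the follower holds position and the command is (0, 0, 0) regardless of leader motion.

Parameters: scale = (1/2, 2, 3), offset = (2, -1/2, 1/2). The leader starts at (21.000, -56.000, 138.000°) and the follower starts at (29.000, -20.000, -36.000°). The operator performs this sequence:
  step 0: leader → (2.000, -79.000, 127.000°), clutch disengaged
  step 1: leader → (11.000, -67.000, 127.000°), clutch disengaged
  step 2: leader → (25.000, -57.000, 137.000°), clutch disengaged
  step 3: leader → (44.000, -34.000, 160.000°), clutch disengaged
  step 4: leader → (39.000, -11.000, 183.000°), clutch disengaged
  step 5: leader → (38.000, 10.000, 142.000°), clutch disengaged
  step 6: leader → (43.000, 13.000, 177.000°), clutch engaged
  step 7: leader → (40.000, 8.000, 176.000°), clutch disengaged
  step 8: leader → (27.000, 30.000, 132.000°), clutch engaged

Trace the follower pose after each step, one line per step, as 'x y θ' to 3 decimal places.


29.000 -20.000 -36.000
29.000 -20.000 -36.000
29.000 -20.000 -36.000
29.000 -20.000 -36.000
29.000 -20.000 -36.000
29.000 -20.000 -36.000
33.500 -14.500 69.500
33.500 -14.500 69.500
29.000 29.000 -62.000

step 0: Δleader=(-19.000, -23.000, -11.000°), disengaged; cmd=(0,0,0) → follower holds at (29.000, -20.000, -36.000°)
step 1: Δleader=(9.000, 12.000, 0.000°), disengaged; cmd=(0,0,0) → follower holds at (29.000, -20.000, -36.000°)
step 2: Δleader=(14.000, 10.000, 10.000°), disengaged; cmd=(0,0,0) → follower holds at (29.000, -20.000, -36.000°)
step 3: Δleader=(19.000, 23.000, 23.000°), disengaged; cmd=(0,0,0) → follower holds at (29.000, -20.000, -36.000°)
step 4: Δleader=(-5.000, 23.000, 23.000°), disengaged; cmd=(0,0,0) → follower holds at (29.000, -20.000, -36.000°)
step 5: Δleader=(-1.000, 21.000, -41.000°), disengaged; cmd=(0,0,0) → follower holds at (29.000, -20.000, -36.000°)
step 6: Δleader=(5.000, 3.000, 35.000°), engaged; cmd=(4.500, 5.500, 105.500°) → follower=(33.500, -14.500, 69.500°)
step 7: Δleader=(-3.000, -5.000, -1.000°), disengaged; cmd=(0,0,0) → follower holds at (33.500, -14.500, 69.500°)
step 8: Δleader=(-13.000, 22.000, -44.000°), engaged; cmd=(-4.500, 43.500, -131.500°) → follower=(29.000, 29.000, -62.000°)


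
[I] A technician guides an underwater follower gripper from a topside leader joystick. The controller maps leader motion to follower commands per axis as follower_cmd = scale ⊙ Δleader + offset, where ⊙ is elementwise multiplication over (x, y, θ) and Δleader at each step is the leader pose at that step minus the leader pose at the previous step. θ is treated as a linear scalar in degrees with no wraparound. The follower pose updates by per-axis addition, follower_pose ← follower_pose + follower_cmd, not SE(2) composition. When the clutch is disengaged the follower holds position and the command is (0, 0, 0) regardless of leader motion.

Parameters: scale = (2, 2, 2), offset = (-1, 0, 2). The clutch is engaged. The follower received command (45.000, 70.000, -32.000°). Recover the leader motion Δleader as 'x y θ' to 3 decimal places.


23.000 35.000 -17.000

axis x: (45.000 − -1) / (2) = 23.000
axis y: (70.000 − 0) / (2) = 35.000
axis θ: (-32.000 − 2) / (2) = -17.000


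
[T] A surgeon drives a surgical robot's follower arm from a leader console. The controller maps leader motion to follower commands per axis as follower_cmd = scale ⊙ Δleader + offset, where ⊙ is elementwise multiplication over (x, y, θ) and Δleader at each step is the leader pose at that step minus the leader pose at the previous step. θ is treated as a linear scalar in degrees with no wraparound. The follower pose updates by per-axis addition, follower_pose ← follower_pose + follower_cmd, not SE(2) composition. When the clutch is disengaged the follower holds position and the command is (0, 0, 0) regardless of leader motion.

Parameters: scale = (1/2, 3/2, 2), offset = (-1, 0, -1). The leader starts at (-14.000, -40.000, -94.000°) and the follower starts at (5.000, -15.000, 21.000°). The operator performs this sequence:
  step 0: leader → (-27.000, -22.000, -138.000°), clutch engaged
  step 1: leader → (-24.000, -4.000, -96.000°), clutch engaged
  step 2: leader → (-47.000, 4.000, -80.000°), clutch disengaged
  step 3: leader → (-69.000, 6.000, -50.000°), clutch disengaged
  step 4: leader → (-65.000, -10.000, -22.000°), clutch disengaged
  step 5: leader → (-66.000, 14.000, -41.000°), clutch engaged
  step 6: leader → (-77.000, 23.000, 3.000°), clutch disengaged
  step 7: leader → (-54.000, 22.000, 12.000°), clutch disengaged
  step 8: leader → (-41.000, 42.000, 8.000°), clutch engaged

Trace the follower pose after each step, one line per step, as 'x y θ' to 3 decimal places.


-2.500 12.000 -68.000
-2.000 39.000 15.000
-2.000 39.000 15.000
-2.000 39.000 15.000
-2.000 39.000 15.000
-3.500 75.000 -24.000
-3.500 75.000 -24.000
-3.500 75.000 -24.000
2.000 105.000 -33.000

step 0: Δleader=(-13.000, 18.000, -44.000°), engaged; cmd=(-7.500, 27.000, -89.000°) → follower=(-2.500, 12.000, -68.000°)
step 1: Δleader=(3.000, 18.000, 42.000°), engaged; cmd=(0.500, 27.000, 83.000°) → follower=(-2.000, 39.000, 15.000°)
step 2: Δleader=(-23.000, 8.000, 16.000°), disengaged; cmd=(0,0,0) → follower holds at (-2.000, 39.000, 15.000°)
step 3: Δleader=(-22.000, 2.000, 30.000°), disengaged; cmd=(0,0,0) → follower holds at (-2.000, 39.000, 15.000°)
step 4: Δleader=(4.000, -16.000, 28.000°), disengaged; cmd=(0,0,0) → follower holds at (-2.000, 39.000, 15.000°)
step 5: Δleader=(-1.000, 24.000, -19.000°), engaged; cmd=(-1.500, 36.000, -39.000°) → follower=(-3.500, 75.000, -24.000°)
step 6: Δleader=(-11.000, 9.000, 44.000°), disengaged; cmd=(0,0,0) → follower holds at (-3.500, 75.000, -24.000°)
step 7: Δleader=(23.000, -1.000, 9.000°), disengaged; cmd=(0,0,0) → follower holds at (-3.500, 75.000, -24.000°)
step 8: Δleader=(13.000, 20.000, -4.000°), engaged; cmd=(5.500, 30.000, -9.000°) → follower=(2.000, 105.000, -33.000°)


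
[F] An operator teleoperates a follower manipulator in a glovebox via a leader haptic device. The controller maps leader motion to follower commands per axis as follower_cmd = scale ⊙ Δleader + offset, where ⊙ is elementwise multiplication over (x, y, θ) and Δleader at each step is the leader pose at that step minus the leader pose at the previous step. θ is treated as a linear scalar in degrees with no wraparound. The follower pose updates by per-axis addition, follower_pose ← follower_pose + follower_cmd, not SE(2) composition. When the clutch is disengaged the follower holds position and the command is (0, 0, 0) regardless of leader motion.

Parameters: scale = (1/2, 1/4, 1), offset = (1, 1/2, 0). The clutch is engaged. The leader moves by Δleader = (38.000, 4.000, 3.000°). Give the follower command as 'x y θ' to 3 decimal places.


axis x: 1/2·38.000 + 1 = 20.000
axis y: 1/4·4.000 + 1/2 = 1.500
axis θ: 1·3.000 + 0 = 3.000

20.000 1.500 3.000


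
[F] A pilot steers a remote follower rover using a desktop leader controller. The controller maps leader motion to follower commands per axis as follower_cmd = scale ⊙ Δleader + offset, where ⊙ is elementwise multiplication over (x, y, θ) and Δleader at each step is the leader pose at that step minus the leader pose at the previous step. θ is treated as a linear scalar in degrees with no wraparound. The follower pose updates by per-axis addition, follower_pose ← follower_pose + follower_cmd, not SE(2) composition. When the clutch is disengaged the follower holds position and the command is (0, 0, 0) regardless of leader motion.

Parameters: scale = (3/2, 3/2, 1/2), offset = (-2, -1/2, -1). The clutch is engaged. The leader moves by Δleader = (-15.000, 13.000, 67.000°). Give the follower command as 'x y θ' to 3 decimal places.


-24.500 19.000 32.500

axis x: 3/2·-15.000 + -2 = -24.500
axis y: 3/2·13.000 + -1/2 = 19.000
axis θ: 1/2·67.000 + -1 = 32.500


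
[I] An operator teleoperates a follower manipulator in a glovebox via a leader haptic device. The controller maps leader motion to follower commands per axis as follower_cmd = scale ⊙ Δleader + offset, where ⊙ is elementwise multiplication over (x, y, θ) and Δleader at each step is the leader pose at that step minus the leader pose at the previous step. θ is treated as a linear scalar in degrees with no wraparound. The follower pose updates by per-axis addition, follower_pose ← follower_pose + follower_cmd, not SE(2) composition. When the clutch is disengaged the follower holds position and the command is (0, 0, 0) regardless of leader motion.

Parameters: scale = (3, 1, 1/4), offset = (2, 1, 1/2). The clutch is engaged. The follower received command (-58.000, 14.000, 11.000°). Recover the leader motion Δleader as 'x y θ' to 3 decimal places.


axis x: (-58.000 − 2) / (3) = -20.000
axis y: (14.000 − 1) / (1) = 13.000
axis θ: (11.000 − 1/2) / (1/4) = 42.000

-20.000 13.000 42.000


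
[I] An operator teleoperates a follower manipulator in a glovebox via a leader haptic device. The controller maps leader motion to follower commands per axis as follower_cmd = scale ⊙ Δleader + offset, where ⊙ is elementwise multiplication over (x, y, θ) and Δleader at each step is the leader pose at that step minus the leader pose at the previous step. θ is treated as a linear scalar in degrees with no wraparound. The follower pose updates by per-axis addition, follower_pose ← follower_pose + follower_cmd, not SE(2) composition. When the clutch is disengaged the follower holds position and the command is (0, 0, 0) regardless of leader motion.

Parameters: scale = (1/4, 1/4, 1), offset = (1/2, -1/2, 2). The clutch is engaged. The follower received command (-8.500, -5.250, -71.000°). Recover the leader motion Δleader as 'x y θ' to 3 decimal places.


-36.000 -19.000 -73.000

axis x: (-8.500 − 1/2) / (1/4) = -36.000
axis y: (-5.250 − -1/2) / (1/4) = -19.000
axis θ: (-71.000 − 2) / (1) = -73.000


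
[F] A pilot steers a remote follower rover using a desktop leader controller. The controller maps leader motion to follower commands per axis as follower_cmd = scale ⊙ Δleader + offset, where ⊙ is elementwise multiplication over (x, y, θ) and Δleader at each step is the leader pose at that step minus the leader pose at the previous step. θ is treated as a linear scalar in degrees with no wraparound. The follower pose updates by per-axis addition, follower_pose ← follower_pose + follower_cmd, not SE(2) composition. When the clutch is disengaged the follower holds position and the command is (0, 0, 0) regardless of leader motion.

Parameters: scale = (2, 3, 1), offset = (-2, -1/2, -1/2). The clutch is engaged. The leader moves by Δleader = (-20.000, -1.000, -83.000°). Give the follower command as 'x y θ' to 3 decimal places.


-42.000 -3.500 -83.500

axis x: 2·-20.000 + -2 = -42.000
axis y: 3·-1.000 + -1/2 = -3.500
axis θ: 1·-83.000 + -1/2 = -83.500


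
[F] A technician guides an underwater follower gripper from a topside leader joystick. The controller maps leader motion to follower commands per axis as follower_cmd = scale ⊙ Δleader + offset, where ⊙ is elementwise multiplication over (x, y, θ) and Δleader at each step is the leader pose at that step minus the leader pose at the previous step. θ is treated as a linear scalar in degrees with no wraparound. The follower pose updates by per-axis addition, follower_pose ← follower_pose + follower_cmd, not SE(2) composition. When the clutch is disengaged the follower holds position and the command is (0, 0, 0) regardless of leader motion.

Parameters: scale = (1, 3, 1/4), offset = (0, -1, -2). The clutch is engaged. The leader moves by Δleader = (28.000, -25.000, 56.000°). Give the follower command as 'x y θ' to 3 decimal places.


axis x: 1·28.000 + 0 = 28.000
axis y: 3·-25.000 + -1 = -76.000
axis θ: 1/4·56.000 + -2 = 12.000

28.000 -76.000 12.000


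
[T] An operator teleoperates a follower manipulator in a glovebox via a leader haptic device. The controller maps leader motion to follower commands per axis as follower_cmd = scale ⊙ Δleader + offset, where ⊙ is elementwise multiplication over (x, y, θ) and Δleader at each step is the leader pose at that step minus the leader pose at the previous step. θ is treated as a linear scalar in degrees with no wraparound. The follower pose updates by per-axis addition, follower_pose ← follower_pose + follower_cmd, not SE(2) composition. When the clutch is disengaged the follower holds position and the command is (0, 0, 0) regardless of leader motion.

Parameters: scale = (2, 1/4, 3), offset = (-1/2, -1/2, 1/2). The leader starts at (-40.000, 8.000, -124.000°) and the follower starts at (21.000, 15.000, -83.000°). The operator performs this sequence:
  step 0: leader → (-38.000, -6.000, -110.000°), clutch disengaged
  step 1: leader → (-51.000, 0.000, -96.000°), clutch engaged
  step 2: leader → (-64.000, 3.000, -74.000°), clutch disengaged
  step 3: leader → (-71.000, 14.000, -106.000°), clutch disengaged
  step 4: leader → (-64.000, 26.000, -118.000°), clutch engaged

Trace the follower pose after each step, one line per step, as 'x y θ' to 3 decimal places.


step 0: Δleader=(2.000, -14.000, 14.000°), disengaged; cmd=(0,0,0) → follower holds at (21.000, 15.000, -83.000°)
step 1: Δleader=(-13.000, 6.000, 14.000°), engaged; cmd=(-26.500, 1.000, 42.500°) → follower=(-5.500, 16.000, -40.500°)
step 2: Δleader=(-13.000, 3.000, 22.000°), disengaged; cmd=(0,0,0) → follower holds at (-5.500, 16.000, -40.500°)
step 3: Δleader=(-7.000, 11.000, -32.000°), disengaged; cmd=(0,0,0) → follower holds at (-5.500, 16.000, -40.500°)
step 4: Δleader=(7.000, 12.000, -12.000°), engaged; cmd=(13.500, 2.500, -35.500°) → follower=(8.000, 18.500, -76.000°)

21.000 15.000 -83.000
-5.500 16.000 -40.500
-5.500 16.000 -40.500
-5.500 16.000 -40.500
8.000 18.500 -76.000


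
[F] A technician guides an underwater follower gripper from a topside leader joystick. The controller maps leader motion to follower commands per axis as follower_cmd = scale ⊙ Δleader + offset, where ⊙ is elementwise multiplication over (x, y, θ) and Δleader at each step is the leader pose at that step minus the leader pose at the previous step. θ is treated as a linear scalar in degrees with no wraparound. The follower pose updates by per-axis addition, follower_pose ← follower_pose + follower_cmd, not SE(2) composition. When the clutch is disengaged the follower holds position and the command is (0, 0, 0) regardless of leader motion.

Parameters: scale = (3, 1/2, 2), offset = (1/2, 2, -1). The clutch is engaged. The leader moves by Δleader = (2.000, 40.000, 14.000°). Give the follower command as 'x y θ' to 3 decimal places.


6.500 22.000 27.000

axis x: 3·2.000 + 1/2 = 6.500
axis y: 1/2·40.000 + 2 = 22.000
axis θ: 2·14.000 + -1 = 27.000


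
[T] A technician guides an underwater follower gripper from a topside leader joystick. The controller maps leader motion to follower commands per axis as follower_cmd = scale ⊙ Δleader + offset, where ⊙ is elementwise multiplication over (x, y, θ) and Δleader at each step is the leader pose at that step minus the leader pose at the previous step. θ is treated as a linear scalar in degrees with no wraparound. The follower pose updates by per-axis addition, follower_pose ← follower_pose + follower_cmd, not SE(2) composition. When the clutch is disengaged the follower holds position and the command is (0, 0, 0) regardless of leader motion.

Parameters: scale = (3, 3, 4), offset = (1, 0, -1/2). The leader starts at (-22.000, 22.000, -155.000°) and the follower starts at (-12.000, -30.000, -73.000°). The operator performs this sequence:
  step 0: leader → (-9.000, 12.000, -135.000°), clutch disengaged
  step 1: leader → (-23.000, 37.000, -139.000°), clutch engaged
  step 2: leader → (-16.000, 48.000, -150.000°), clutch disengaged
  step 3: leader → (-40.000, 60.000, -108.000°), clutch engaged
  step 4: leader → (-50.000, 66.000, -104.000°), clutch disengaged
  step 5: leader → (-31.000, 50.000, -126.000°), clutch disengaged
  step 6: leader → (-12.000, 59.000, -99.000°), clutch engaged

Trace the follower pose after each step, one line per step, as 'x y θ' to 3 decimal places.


step 0: Δleader=(13.000, -10.000, 20.000°), disengaged; cmd=(0,0,0) → follower holds at (-12.000, -30.000, -73.000°)
step 1: Δleader=(-14.000, 25.000, -4.000°), engaged; cmd=(-41.000, 75.000, -16.500°) → follower=(-53.000, 45.000, -89.500°)
step 2: Δleader=(7.000, 11.000, -11.000°), disengaged; cmd=(0,0,0) → follower holds at (-53.000, 45.000, -89.500°)
step 3: Δleader=(-24.000, 12.000, 42.000°), engaged; cmd=(-71.000, 36.000, 167.500°) → follower=(-124.000, 81.000, 78.000°)
step 4: Δleader=(-10.000, 6.000, 4.000°), disengaged; cmd=(0,0,0) → follower holds at (-124.000, 81.000, 78.000°)
step 5: Δleader=(19.000, -16.000, -22.000°), disengaged; cmd=(0,0,0) → follower holds at (-124.000, 81.000, 78.000°)
step 6: Δleader=(19.000, 9.000, 27.000°), engaged; cmd=(58.000, 27.000, 107.500°) → follower=(-66.000, 108.000, 185.500°)

-12.000 -30.000 -73.000
-53.000 45.000 -89.500
-53.000 45.000 -89.500
-124.000 81.000 78.000
-124.000 81.000 78.000
-124.000 81.000 78.000
-66.000 108.000 185.500


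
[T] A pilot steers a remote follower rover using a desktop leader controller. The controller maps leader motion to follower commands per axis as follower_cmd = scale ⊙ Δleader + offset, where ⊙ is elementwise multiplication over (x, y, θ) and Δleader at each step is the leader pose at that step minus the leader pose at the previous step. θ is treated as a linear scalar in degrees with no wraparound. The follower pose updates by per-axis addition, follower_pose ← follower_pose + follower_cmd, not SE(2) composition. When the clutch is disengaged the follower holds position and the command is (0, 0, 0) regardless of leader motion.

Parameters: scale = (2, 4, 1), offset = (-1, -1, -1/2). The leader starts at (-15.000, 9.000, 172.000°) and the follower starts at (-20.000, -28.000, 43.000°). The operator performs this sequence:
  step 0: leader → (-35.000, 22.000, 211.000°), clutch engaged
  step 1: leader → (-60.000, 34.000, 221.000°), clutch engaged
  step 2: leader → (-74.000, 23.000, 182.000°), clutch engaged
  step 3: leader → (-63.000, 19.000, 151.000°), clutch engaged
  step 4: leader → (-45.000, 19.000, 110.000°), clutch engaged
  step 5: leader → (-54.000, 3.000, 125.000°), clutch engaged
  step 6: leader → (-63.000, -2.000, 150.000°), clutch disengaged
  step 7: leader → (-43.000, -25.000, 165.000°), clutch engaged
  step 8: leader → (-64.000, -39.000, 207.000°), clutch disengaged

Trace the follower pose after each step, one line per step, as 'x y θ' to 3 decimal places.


step 0: Δleader=(-20.000, 13.000, 39.000°), engaged; cmd=(-41.000, 51.000, 38.500°) → follower=(-61.000, 23.000, 81.500°)
step 1: Δleader=(-25.000, 12.000, 10.000°), engaged; cmd=(-51.000, 47.000, 9.500°) → follower=(-112.000, 70.000, 91.000°)
step 2: Δleader=(-14.000, -11.000, -39.000°), engaged; cmd=(-29.000, -45.000, -39.500°) → follower=(-141.000, 25.000, 51.500°)
step 3: Δleader=(11.000, -4.000, -31.000°), engaged; cmd=(21.000, -17.000, -31.500°) → follower=(-120.000, 8.000, 20.000°)
step 4: Δleader=(18.000, 0.000, -41.000°), engaged; cmd=(35.000, -1.000, -41.500°) → follower=(-85.000, 7.000, -21.500°)
step 5: Δleader=(-9.000, -16.000, 15.000°), engaged; cmd=(-19.000, -65.000, 14.500°) → follower=(-104.000, -58.000, -7.000°)
step 6: Δleader=(-9.000, -5.000, 25.000°), disengaged; cmd=(0,0,0) → follower holds at (-104.000, -58.000, -7.000°)
step 7: Δleader=(20.000, -23.000, 15.000°), engaged; cmd=(39.000, -93.000, 14.500°) → follower=(-65.000, -151.000, 7.500°)
step 8: Δleader=(-21.000, -14.000, 42.000°), disengaged; cmd=(0,0,0) → follower holds at (-65.000, -151.000, 7.500°)

-61.000 23.000 81.500
-112.000 70.000 91.000
-141.000 25.000 51.500
-120.000 8.000 20.000
-85.000 7.000 -21.500
-104.000 -58.000 -7.000
-104.000 -58.000 -7.000
-65.000 -151.000 7.500
-65.000 -151.000 7.500


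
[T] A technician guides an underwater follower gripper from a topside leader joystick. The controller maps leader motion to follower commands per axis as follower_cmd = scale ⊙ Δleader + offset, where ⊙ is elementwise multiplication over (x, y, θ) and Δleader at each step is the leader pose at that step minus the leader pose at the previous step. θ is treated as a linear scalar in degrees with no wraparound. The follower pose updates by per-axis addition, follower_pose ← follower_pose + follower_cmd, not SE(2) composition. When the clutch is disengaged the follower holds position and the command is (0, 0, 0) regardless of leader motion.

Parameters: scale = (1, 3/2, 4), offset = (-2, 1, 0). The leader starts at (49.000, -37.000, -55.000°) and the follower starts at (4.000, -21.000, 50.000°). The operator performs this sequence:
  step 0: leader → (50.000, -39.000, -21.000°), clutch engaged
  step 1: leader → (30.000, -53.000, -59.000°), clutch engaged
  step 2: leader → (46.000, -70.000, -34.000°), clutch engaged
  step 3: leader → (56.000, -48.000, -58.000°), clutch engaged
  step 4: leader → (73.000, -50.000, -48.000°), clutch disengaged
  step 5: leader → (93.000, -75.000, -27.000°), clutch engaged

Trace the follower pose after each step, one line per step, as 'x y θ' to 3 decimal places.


3.000 -23.000 186.000
-19.000 -43.000 34.000
-5.000 -67.500 134.000
3.000 -33.500 38.000
3.000 -33.500 38.000
21.000 -70.000 122.000

step 0: Δleader=(1.000, -2.000, 34.000°), engaged; cmd=(-1.000, -2.000, 136.000°) → follower=(3.000, -23.000, 186.000°)
step 1: Δleader=(-20.000, -14.000, -38.000°), engaged; cmd=(-22.000, -20.000, -152.000°) → follower=(-19.000, -43.000, 34.000°)
step 2: Δleader=(16.000, -17.000, 25.000°), engaged; cmd=(14.000, -24.500, 100.000°) → follower=(-5.000, -67.500, 134.000°)
step 3: Δleader=(10.000, 22.000, -24.000°), engaged; cmd=(8.000, 34.000, -96.000°) → follower=(3.000, -33.500, 38.000°)
step 4: Δleader=(17.000, -2.000, 10.000°), disengaged; cmd=(0,0,0) → follower holds at (3.000, -33.500, 38.000°)
step 5: Δleader=(20.000, -25.000, 21.000°), engaged; cmd=(18.000, -36.500, 84.000°) → follower=(21.000, -70.000, 122.000°)


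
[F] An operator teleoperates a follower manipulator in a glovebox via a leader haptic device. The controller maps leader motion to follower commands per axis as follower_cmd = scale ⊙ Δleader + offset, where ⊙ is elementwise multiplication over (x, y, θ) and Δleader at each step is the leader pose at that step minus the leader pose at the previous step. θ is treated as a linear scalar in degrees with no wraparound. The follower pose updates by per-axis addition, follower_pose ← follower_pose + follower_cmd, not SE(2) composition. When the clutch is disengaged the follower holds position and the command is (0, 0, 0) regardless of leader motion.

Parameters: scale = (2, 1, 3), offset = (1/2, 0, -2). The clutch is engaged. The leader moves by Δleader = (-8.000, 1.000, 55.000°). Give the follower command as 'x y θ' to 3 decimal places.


-15.500 1.000 163.000

axis x: 2·-8.000 + 1/2 = -15.500
axis y: 1·1.000 + 0 = 1.000
axis θ: 3·55.000 + -2 = 163.000


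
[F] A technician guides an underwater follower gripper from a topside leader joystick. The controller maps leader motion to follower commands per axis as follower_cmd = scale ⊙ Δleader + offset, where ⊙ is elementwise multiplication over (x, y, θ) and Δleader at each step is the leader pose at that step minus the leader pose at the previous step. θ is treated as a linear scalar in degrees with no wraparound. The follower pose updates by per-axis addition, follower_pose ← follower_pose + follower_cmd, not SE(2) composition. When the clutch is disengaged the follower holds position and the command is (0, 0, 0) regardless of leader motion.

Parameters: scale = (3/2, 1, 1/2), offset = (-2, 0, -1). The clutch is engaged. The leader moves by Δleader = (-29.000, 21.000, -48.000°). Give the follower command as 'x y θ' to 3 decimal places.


axis x: 3/2·-29.000 + -2 = -45.500
axis y: 1·21.000 + 0 = 21.000
axis θ: 1/2·-48.000 + -1 = -25.000

-45.500 21.000 -25.000


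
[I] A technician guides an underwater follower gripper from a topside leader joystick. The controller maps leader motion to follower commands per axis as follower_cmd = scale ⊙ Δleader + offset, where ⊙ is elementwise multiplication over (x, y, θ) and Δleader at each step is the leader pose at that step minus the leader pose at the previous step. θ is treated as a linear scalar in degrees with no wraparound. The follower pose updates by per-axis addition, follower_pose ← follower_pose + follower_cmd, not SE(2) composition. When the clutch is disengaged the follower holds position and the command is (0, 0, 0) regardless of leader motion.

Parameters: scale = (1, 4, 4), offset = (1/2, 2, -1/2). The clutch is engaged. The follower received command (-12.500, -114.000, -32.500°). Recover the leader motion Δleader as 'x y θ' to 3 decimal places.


-13.000 -29.000 -8.000

axis x: (-12.500 − 1/2) / (1) = -13.000
axis y: (-114.000 − 2) / (4) = -29.000
axis θ: (-32.500 − -1/2) / (4) = -8.000


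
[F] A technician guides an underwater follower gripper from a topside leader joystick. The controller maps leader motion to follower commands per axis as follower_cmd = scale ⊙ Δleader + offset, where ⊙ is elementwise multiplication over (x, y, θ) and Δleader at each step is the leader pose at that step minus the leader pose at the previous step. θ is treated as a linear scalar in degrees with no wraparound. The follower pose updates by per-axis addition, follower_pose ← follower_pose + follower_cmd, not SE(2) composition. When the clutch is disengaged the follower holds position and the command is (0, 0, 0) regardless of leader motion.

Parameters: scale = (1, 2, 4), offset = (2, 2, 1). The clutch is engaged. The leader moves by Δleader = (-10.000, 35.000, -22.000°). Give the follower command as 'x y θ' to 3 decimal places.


axis x: 1·-10.000 + 2 = -8.000
axis y: 2·35.000 + 2 = 72.000
axis θ: 4·-22.000 + 1 = -87.000

-8.000 72.000 -87.000


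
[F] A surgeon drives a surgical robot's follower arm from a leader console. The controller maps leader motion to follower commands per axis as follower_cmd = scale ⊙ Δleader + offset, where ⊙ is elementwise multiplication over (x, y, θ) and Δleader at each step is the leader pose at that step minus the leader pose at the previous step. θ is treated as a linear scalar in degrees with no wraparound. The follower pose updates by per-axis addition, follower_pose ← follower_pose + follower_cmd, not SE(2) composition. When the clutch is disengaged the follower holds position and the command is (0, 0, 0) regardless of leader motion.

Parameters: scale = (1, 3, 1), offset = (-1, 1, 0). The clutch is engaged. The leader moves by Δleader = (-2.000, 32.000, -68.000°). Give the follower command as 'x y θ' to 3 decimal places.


-3.000 97.000 -68.000

axis x: 1·-2.000 + -1 = -3.000
axis y: 3·32.000 + 1 = 97.000
axis θ: 1·-68.000 + 0 = -68.000


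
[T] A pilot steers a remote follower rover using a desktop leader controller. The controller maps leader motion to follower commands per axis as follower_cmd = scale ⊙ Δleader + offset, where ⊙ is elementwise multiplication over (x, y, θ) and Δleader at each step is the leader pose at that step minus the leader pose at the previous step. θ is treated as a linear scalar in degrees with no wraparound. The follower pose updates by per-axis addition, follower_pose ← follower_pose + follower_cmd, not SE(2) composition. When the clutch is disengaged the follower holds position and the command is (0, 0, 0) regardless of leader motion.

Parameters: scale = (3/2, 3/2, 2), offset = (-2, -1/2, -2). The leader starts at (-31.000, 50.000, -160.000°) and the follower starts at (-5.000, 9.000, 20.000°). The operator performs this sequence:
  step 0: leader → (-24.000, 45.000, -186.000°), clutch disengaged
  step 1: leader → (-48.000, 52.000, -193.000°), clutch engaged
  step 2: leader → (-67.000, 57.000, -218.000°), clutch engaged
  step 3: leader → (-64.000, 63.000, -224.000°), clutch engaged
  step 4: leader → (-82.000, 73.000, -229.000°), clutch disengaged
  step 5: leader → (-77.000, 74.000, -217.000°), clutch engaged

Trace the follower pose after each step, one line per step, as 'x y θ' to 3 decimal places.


-5.000 9.000 20.000
-43.000 19.000 4.000
-73.500 26.000 -48.000
-71.000 34.500 -62.000
-71.000 34.500 -62.000
-65.500 35.500 -40.000

step 0: Δleader=(7.000, -5.000, -26.000°), disengaged; cmd=(0,0,0) → follower holds at (-5.000, 9.000, 20.000°)
step 1: Δleader=(-24.000, 7.000, -7.000°), engaged; cmd=(-38.000, 10.000, -16.000°) → follower=(-43.000, 19.000, 4.000°)
step 2: Δleader=(-19.000, 5.000, -25.000°), engaged; cmd=(-30.500, 7.000, -52.000°) → follower=(-73.500, 26.000, -48.000°)
step 3: Δleader=(3.000, 6.000, -6.000°), engaged; cmd=(2.500, 8.500, -14.000°) → follower=(-71.000, 34.500, -62.000°)
step 4: Δleader=(-18.000, 10.000, -5.000°), disengaged; cmd=(0,0,0) → follower holds at (-71.000, 34.500, -62.000°)
step 5: Δleader=(5.000, 1.000, 12.000°), engaged; cmd=(5.500, 1.000, 22.000°) → follower=(-65.500, 35.500, -40.000°)


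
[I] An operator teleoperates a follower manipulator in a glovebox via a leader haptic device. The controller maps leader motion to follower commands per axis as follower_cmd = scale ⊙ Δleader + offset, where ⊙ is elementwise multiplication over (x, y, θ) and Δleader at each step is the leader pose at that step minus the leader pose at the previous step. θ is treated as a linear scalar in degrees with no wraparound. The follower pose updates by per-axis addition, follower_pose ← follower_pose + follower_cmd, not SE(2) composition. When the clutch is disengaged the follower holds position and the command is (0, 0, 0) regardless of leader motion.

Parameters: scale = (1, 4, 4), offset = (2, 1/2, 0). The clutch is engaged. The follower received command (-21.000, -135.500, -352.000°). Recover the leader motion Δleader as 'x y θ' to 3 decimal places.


axis x: (-21.000 − 2) / (1) = -23.000
axis y: (-135.500 − 1/2) / (4) = -34.000
axis θ: (-352.000 − 0) / (4) = -88.000

-23.000 -34.000 -88.000


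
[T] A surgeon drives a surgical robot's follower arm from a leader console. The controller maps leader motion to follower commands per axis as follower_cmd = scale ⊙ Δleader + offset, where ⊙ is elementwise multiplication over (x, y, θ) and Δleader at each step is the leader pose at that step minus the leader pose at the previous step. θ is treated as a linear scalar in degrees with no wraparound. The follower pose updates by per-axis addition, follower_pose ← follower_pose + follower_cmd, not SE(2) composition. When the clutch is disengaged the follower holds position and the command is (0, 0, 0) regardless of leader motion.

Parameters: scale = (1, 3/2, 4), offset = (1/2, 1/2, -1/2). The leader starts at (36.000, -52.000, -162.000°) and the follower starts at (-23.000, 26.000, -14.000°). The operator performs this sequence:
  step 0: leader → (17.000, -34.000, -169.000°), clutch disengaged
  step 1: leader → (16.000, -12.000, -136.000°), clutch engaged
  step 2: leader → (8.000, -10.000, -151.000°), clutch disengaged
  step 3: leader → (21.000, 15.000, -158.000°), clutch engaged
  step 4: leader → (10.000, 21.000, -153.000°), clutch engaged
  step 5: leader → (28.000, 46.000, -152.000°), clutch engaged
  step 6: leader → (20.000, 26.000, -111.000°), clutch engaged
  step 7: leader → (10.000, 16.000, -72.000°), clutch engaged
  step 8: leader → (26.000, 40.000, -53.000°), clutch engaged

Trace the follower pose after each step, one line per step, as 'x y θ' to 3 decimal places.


step 0: Δleader=(-19.000, 18.000, -7.000°), disengaged; cmd=(0,0,0) → follower holds at (-23.000, 26.000, -14.000°)
step 1: Δleader=(-1.000, 22.000, 33.000°), engaged; cmd=(-0.500, 33.500, 131.500°) → follower=(-23.500, 59.500, 117.500°)
step 2: Δleader=(-8.000, 2.000, -15.000°), disengaged; cmd=(0,0,0) → follower holds at (-23.500, 59.500, 117.500°)
step 3: Δleader=(13.000, 25.000, -7.000°), engaged; cmd=(13.500, 38.000, -28.500°) → follower=(-10.000, 97.500, 89.000°)
step 4: Δleader=(-11.000, 6.000, 5.000°), engaged; cmd=(-10.500, 9.500, 19.500°) → follower=(-20.500, 107.000, 108.500°)
step 5: Δleader=(18.000, 25.000, 1.000°), engaged; cmd=(18.500, 38.000, 3.500°) → follower=(-2.000, 145.000, 112.000°)
step 6: Δleader=(-8.000, -20.000, 41.000°), engaged; cmd=(-7.500, -29.500, 163.500°) → follower=(-9.500, 115.500, 275.500°)
step 7: Δleader=(-10.000, -10.000, 39.000°), engaged; cmd=(-9.500, -14.500, 155.500°) → follower=(-19.000, 101.000, 431.000°)
step 8: Δleader=(16.000, 24.000, 19.000°), engaged; cmd=(16.500, 36.500, 75.500°) → follower=(-2.500, 137.500, 506.500°)

-23.000 26.000 -14.000
-23.500 59.500 117.500
-23.500 59.500 117.500
-10.000 97.500 89.000
-20.500 107.000 108.500
-2.000 145.000 112.000
-9.500 115.500 275.500
-19.000 101.000 431.000
-2.500 137.500 506.500


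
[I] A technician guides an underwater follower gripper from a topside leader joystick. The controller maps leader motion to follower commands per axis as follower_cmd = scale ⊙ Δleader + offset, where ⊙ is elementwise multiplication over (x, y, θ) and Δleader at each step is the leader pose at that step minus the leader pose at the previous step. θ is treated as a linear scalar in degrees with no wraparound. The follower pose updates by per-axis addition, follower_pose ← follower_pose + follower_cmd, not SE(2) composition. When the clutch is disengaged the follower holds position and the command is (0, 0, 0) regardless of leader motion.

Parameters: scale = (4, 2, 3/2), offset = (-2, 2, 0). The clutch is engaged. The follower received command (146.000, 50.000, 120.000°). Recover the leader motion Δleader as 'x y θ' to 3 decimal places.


37.000 24.000 80.000

axis x: (146.000 − -2) / (4) = 37.000
axis y: (50.000 − 2) / (2) = 24.000
axis θ: (120.000 − 0) / (3/2) = 80.000


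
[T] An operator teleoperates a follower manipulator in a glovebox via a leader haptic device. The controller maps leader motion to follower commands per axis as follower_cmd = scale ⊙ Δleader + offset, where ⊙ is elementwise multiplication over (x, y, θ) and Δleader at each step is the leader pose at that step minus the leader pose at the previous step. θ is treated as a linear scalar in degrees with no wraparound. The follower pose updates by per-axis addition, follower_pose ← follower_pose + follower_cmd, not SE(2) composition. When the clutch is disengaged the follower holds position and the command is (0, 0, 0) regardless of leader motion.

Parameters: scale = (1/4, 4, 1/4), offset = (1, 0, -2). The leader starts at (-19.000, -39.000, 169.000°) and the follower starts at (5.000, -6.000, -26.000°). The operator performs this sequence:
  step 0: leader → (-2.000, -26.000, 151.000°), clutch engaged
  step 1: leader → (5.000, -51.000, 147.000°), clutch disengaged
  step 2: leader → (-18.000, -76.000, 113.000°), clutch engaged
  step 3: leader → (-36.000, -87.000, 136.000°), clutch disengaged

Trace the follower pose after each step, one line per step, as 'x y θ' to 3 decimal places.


step 0: Δleader=(17.000, 13.000, -18.000°), engaged; cmd=(5.250, 52.000, -6.500°) → follower=(10.250, 46.000, -32.500°)
step 1: Δleader=(7.000, -25.000, -4.000°), disengaged; cmd=(0,0,0) → follower holds at (10.250, 46.000, -32.500°)
step 2: Δleader=(-23.000, -25.000, -34.000°), engaged; cmd=(-4.750, -100.000, -10.500°) → follower=(5.500, -54.000, -43.000°)
step 3: Δleader=(-18.000, -11.000, 23.000°), disengaged; cmd=(0,0,0) → follower holds at (5.500, -54.000, -43.000°)

10.250 46.000 -32.500
10.250 46.000 -32.500
5.500 -54.000 -43.000
5.500 -54.000 -43.000


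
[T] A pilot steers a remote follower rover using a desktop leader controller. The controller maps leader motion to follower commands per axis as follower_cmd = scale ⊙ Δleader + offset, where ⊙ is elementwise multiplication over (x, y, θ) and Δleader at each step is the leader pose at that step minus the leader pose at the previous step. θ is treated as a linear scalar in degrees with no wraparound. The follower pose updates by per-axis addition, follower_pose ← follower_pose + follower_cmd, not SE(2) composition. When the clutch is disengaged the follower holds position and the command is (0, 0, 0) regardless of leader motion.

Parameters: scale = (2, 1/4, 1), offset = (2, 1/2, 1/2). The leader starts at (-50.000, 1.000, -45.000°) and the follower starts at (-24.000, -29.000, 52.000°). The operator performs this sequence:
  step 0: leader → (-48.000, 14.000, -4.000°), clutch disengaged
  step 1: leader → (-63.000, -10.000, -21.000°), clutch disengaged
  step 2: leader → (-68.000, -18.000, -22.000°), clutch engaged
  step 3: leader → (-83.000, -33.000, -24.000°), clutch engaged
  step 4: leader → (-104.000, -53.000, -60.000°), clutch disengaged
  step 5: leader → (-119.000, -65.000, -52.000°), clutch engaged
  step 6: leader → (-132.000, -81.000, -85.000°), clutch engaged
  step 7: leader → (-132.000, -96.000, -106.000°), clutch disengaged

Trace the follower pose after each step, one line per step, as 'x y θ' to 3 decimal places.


step 0: Δleader=(2.000, 13.000, 41.000°), disengaged; cmd=(0,0,0) → follower holds at (-24.000, -29.000, 52.000°)
step 1: Δleader=(-15.000, -24.000, -17.000°), disengaged; cmd=(0,0,0) → follower holds at (-24.000, -29.000, 52.000°)
step 2: Δleader=(-5.000, -8.000, -1.000°), engaged; cmd=(-8.000, -1.500, -0.500°) → follower=(-32.000, -30.500, 51.500°)
step 3: Δleader=(-15.000, -15.000, -2.000°), engaged; cmd=(-28.000, -3.250, -1.500°) → follower=(-60.000, -33.750, 50.000°)
step 4: Δleader=(-21.000, -20.000, -36.000°), disengaged; cmd=(0,0,0) → follower holds at (-60.000, -33.750, 50.000°)
step 5: Δleader=(-15.000, -12.000, 8.000°), engaged; cmd=(-28.000, -2.500, 8.500°) → follower=(-88.000, -36.250, 58.500°)
step 6: Δleader=(-13.000, -16.000, -33.000°), engaged; cmd=(-24.000, -3.500, -32.500°) → follower=(-112.000, -39.750, 26.000°)
step 7: Δleader=(0.000, -15.000, -21.000°), disengaged; cmd=(0,0,0) → follower holds at (-112.000, -39.750, 26.000°)

-24.000 -29.000 52.000
-24.000 -29.000 52.000
-32.000 -30.500 51.500
-60.000 -33.750 50.000
-60.000 -33.750 50.000
-88.000 -36.250 58.500
-112.000 -39.750 26.000
-112.000 -39.750 26.000


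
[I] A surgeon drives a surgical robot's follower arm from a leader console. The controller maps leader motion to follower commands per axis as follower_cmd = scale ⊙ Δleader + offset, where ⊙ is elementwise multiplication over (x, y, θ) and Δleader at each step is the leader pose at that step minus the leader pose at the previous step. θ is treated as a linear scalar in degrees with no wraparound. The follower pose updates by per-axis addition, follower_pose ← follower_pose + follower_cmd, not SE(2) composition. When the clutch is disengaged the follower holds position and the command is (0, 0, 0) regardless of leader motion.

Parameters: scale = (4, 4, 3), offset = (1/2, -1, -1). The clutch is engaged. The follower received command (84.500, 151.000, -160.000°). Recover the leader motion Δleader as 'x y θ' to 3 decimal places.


21.000 38.000 -53.000

axis x: (84.500 − 1/2) / (4) = 21.000
axis y: (151.000 − -1) / (4) = 38.000
axis θ: (-160.000 − -1) / (3) = -53.000
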